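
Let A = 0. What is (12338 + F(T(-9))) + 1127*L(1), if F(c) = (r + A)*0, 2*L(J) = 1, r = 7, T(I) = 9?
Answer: 25803/2 ≈ 12902.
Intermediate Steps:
L(J) = ½ (L(J) = (½)*1 = ½)
F(c) = 0 (F(c) = (7 + 0)*0 = 7*0 = 0)
(12338 + F(T(-9))) + 1127*L(1) = (12338 + 0) + 1127*(½) = 12338 + 1127/2 = 25803/2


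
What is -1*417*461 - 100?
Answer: -192337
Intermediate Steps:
-1*417*461 - 100 = -417*461 - 100 = -192237 - 100 = -192337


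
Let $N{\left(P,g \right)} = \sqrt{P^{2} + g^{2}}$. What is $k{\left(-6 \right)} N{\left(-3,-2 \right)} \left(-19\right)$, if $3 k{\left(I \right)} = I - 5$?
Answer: $\frac{209 \sqrt{13}}{3} \approx 251.19$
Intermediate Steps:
$k{\left(I \right)} = - \frac{5}{3} + \frac{I}{3}$ ($k{\left(I \right)} = \frac{I - 5}{3} = \frac{-5 + I}{3} = - \frac{5}{3} + \frac{I}{3}$)
$k{\left(-6 \right)} N{\left(-3,-2 \right)} \left(-19\right) = \left(- \frac{5}{3} + \frac{1}{3} \left(-6\right)\right) \sqrt{\left(-3\right)^{2} + \left(-2\right)^{2}} \left(-19\right) = \left(- \frac{5}{3} - 2\right) \sqrt{9 + 4} \left(-19\right) = - \frac{11 \sqrt{13}}{3} \left(-19\right) = \frac{209 \sqrt{13}}{3}$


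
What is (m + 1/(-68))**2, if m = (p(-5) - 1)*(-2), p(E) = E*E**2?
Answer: 293608225/4624 ≈ 63497.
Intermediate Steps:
p(E) = E**3
m = 252 (m = ((-5)**3 - 1)*(-2) = (-125 - 1)*(-2) = -126*(-2) = 252)
(m + 1/(-68))**2 = (252 + 1/(-68))**2 = (252 - 1/68)**2 = (17135/68)**2 = 293608225/4624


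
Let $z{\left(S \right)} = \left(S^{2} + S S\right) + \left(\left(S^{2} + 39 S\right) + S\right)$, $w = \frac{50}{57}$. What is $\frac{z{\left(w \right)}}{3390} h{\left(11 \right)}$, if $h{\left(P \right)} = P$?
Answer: $\frac{4950}{40793} \approx 0.12134$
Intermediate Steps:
$w = \frac{50}{57}$ ($w = 50 \cdot \frac{1}{57} = \frac{50}{57} \approx 0.87719$)
$z{\left(S \right)} = 3 S^{2} + 40 S$ ($z{\left(S \right)} = \left(S^{2} + S^{2}\right) + \left(S^{2} + 40 S\right) = 2 S^{2} + \left(S^{2} + 40 S\right) = 3 S^{2} + 40 S$)
$\frac{z{\left(w \right)}}{3390} h{\left(11 \right)} = \frac{\frac{50}{57} \left(40 + 3 \cdot \frac{50}{57}\right)}{3390} \cdot 11 = \frac{50 \left(40 + \frac{50}{19}\right)}{57} \cdot \frac{1}{3390} \cdot 11 = \frac{50}{57} \cdot \frac{810}{19} \cdot \frac{1}{3390} \cdot 11 = \frac{13500}{361} \cdot \frac{1}{3390} \cdot 11 = \frac{450}{40793} \cdot 11 = \frac{4950}{40793}$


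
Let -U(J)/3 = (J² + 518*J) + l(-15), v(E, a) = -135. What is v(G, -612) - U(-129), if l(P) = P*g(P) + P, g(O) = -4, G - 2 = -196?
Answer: -150543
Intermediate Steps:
G = -194 (G = 2 - 196 = -194)
l(P) = -3*P (l(P) = P*(-4) + P = -4*P + P = -3*P)
U(J) = -135 - 1554*J - 3*J² (U(J) = -3*((J² + 518*J) - 3*(-15)) = -3*((J² + 518*J) + 45) = -3*(45 + J² + 518*J) = -135 - 1554*J - 3*J²)
v(G, -612) - U(-129) = -135 - (-135 - 1554*(-129) - 3*(-129)²) = -135 - (-135 + 200466 - 3*16641) = -135 - (-135 + 200466 - 49923) = -135 - 1*150408 = -135 - 150408 = -150543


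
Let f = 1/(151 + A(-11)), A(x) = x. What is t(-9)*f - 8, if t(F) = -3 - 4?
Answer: -161/20 ≈ -8.0500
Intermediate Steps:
t(F) = -7
f = 1/140 (f = 1/(151 - 11) = 1/140 ≈ 0.0071429)
t(-9)*f - 8 = -7*1/140 - 8 = -1/20 - 8 = -161/20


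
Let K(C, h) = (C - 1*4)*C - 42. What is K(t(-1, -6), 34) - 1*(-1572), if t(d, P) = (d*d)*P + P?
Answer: 1722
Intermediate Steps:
t(d, P) = P + P*d² (t(d, P) = d²*P + P = P*d² + P = P + P*d²)
K(C, h) = -42 + C*(-4 + C) (K(C, h) = (C - 4)*C - 42 = (-4 + C)*C - 42 = C*(-4 + C) - 42 = -42 + C*(-4 + C))
K(t(-1, -6), 34) - 1*(-1572) = (-42 + (-6*(1 + (-1)²))² - (-24)*(1 + (-1)²)) - 1*(-1572) = (-42 + (-6*(1 + 1))² - (-24)*(1 + 1)) + 1572 = (-42 + (-6*2)² - (-24)*2) + 1572 = (-42 + (-12)² - 4*(-12)) + 1572 = (-42 + 144 + 48) + 1572 = 150 + 1572 = 1722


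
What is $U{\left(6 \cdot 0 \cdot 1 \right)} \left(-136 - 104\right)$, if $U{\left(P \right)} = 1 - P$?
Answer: $-240$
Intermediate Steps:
$U{\left(6 \cdot 0 \cdot 1 \right)} \left(-136 - 104\right) = \left(1 - 6 \cdot 0 \cdot 1\right) \left(-136 - 104\right) = \left(1 - 0 \cdot 1\right) \left(-240\right) = \left(1 - 0\right) \left(-240\right) = \left(1 + 0\right) \left(-240\right) = 1 \left(-240\right) = -240$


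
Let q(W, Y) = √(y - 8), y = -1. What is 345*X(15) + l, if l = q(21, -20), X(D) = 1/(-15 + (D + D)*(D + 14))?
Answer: 23/57 + 3*I ≈ 0.40351 + 3.0*I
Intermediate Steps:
X(D) = 1/(-15 + 2*D*(14 + D)) (X(D) = 1/(-15 + (2*D)*(14 + D)) = 1/(-15 + 2*D*(14 + D)))
q(W, Y) = 3*I (q(W, Y) = √(-1 - 8) = √(-9) = 3*I)
l = 3*I ≈ 3.0*I
345*X(15) + l = 345/(-15 + 2*15² + 28*15) + 3*I = 345/(-15 + 2*225 + 420) + 3*I = 345/(-15 + 450 + 420) + 3*I = 345/855 + 3*I = 345*(1/855) + 3*I = 23/57 + 3*I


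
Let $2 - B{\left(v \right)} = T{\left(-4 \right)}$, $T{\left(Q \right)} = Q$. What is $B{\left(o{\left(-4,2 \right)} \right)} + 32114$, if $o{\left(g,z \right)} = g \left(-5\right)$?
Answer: $32120$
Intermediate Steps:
$o{\left(g,z \right)} = - 5 g$
$B{\left(v \right)} = 6$ ($B{\left(v \right)} = 2 - -4 = 2 + 4 = 6$)
$B{\left(o{\left(-4,2 \right)} \right)} + 32114 = 6 + 32114 = 32120$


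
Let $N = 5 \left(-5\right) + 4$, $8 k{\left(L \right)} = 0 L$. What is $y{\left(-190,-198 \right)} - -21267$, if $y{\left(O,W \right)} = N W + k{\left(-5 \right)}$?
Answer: $25425$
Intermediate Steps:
$k{\left(L \right)} = 0$ ($k{\left(L \right)} = \frac{0 L}{8} = \frac{1}{8} \cdot 0 = 0$)
$N = -21$ ($N = -25 + 4 = -21$)
$y{\left(O,W \right)} = - 21 W$ ($y{\left(O,W \right)} = - 21 W + 0 = - 21 W$)
$y{\left(-190,-198 \right)} - -21267 = \left(-21\right) \left(-198\right) - -21267 = 4158 + 21267 = 25425$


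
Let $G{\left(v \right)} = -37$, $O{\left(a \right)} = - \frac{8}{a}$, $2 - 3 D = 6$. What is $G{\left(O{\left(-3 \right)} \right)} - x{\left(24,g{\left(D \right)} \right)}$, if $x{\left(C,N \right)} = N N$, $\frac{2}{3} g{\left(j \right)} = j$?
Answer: $-41$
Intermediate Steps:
$D = - \frac{4}{3}$ ($D = \frac{2}{3} - 2 = - \frac{4}{3} \approx -1.3333$)
$g{\left(j \right)} = \frac{3 j}{2}$
$x{\left(C,N \right)} = N^{2}$
$G{\left(O{\left(-3 \right)} \right)} - x{\left(24,g{\left(D \right)} \right)} = -37 - \left(\frac{3}{2} \left(- \frac{4}{3}\right)\right)^{2} = -37 - \left(-2\right)^{2} = -37 - 4 = -41$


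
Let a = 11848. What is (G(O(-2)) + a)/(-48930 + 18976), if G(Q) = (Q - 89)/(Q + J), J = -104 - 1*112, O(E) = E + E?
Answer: -2606653/6589880 ≈ -0.39555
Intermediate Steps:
O(E) = 2*E
J = -216 (J = -104 - 112 = -216)
G(Q) = (-89 + Q)/(-216 + Q) (G(Q) = (Q - 89)/(Q - 216) = (-89 + Q)/(-216 + Q))
(G(O(-2)) + a)/(-48930 + 18976) = ((-89 + 2*(-2))/(-216 + 2*(-2)) + 11848)/(-48930 + 18976) = ((-89 - 4)/(-216 - 4) + 11848)/(-29954) = (-93/(-220) + 11848)*(-1/29954) = (-1/220*(-93) + 11848)*(-1/29954) = (93/220 + 11848)*(-1/29954) = (2606653/220)*(-1/29954) = -2606653/6589880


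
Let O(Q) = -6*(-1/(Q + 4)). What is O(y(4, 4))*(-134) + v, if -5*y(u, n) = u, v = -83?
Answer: -1337/4 ≈ -334.25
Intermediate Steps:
y(u, n) = -u/5
O(Q) = -6/(-4 - Q) (O(Q) = -6*(-1/(4 + Q)) = -6/(-4 - Q))
O(y(4, 4))*(-134) + v = (6/(4 - 1/5*4))*(-134) - 83 = (6/(4 - 4/5))*(-134) - 83 = (6/(16/5))*(-134) - 83 = (6*(5/16))*(-134) - 83 = (15/8)*(-134) - 83 = -1005/4 - 83 = -1337/4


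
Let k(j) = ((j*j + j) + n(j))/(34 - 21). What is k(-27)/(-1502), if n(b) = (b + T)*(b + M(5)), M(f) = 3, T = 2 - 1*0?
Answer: -651/9763 ≈ -0.066680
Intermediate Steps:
T = 2 (T = 2 + 0 = 2)
n(b) = (2 + b)*(3 + b) (n(b) = (b + 2)*(b + 3) = (2 + b)*(3 + b))
k(j) = 6/13 + 2*j²/13 + 6*j/13 (k(j) = ((j*j + j) + (6 + j² + 5*j))/(34 - 21) = ((j² + j) + (6 + j² + 5*j))/13 = ((j + j²) + (6 + j² + 5*j))*(1/13) = (6 + 2*j² + 6*j)*(1/13) = 6/13 + 2*j²/13 + 6*j/13)
k(-27)/(-1502) = (6/13 + (2/13)*(-27)² + (6/13)*(-27))/(-1502) = (6/13 + (2/13)*729 - 162/13)*(-1/1502) = (6/13 + 1458/13 - 162/13)*(-1/1502) = (1302/13)*(-1/1502) = -651/9763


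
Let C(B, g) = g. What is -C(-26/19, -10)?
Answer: 10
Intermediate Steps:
-C(-26/19, -10) = -1*(-10) = 10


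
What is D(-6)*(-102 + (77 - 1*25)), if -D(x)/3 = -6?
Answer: -900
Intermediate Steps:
D(x) = 18 (D(x) = -3*(-6) = 18)
D(-6)*(-102 + (77 - 1*25)) = 18*(-102 + (77 - 1*25)) = 18*(-102 + (77 - 25)) = 18*(-102 + 52) = 18*(-50) = -900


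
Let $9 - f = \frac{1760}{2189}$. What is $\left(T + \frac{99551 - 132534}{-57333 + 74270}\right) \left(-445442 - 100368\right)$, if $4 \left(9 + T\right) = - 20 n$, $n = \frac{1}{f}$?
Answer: $\frac{174258472301910}{27624247} \approx 6.3082 \cdot 10^{6}$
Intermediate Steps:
$f = \frac{1631}{199}$ ($f = 9 - \frac{1760}{2189} = 9 - 1760 \cdot \frac{1}{2189} = 9 - \frac{160}{199} = \frac{1631}{199} \approx 8.196$)
$n = \frac{199}{1631}$ ($n = \frac{1}{\frac{1631}{199}} = \frac{199}{1631} \approx 0.12201$)
$T = - \frac{15674}{1631}$ ($T = -9 + \frac{\left(-20\right) \frac{199}{1631}}{4} = -9 + \frac{1}{4} \left(- \frac{3980}{1631}\right) = -9 - \frac{995}{1631} = - \frac{15674}{1631} \approx -9.6101$)
$\left(T + \frac{99551 - 132534}{-57333 + 74270}\right) \left(-445442 - 100368\right) = \left(- \frac{15674}{1631} + \frac{99551 - 132534}{-57333 + 74270}\right) \left(-445442 - 100368\right) = \left(- \frac{15674}{1631} - \frac{32983}{16937}\right) \left(-545810\right) = \left(- \frac{319265811}{27624247}\right) \left(-545810\right) = \frac{174258472301910}{27624247}$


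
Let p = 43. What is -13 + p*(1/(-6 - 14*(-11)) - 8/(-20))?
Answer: 967/220 ≈ 4.3955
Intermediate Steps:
-13 + p*(1/(-6 - 14*(-11)) - 8/(-20)) = -13 + 43*(1/(-6 - 14*(-11)) - 8/(-20)) = -13 + 43*(-1/11/(-20) - 8*(-1/20)) = -13 + 43*(-1/20*(-1/11) + ⅖) = -13 + 43*(1/220 + ⅖) = -13 + 43*(89/220) = -13 + 3827/220 = 967/220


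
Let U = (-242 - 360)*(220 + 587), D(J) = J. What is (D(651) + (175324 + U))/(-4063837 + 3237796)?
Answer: 309839/826041 ≈ 0.37509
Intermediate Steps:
U = -485814 (U = -602*807 = -485814)
(D(651) + (175324 + U))/(-4063837 + 3237796) = (651 + (175324 - 485814))/(-4063837 + 3237796) = (651 - 310490)/(-826041) = -309839*(-1/826041) = 309839/826041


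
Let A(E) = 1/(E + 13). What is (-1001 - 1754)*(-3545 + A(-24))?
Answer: 107433980/11 ≈ 9.7667e+6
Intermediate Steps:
A(E) = 1/(13 + E)
(-1001 - 1754)*(-3545 + A(-24)) = (-1001 - 1754)*(-3545 + 1/(13 - 24)) = -2755*(-3545 + 1/(-11)) = -2755*(-3545 - 1/11) = -2755*(-38996/11) = 107433980/11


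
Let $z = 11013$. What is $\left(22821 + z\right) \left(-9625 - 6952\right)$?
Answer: $-560866218$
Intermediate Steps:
$\left(22821 + z\right) \left(-9625 - 6952\right) = \left(22821 + 11013\right) \left(-9625 - 6952\right) = 33834 \left(-16577\right) = -560866218$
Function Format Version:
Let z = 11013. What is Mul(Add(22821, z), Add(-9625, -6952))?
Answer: -560866218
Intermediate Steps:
Mul(Add(22821, z), Add(-9625, -6952)) = Mul(Add(22821, 11013), Add(-9625, -6952)) = Mul(33834, -16577) = -560866218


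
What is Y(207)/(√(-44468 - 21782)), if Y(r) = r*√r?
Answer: -621*I*√2438/2650 ≈ -11.571*I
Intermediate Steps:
Y(r) = r^(3/2)
Y(207)/(√(-44468 - 21782)) = 207^(3/2)/(√(-44468 - 21782)) = (621*√23)/(√(-66250)) = (621*√23)/((25*I*√106)) = (621*√23)*(-I*√106/2650) = -621*I*√2438/2650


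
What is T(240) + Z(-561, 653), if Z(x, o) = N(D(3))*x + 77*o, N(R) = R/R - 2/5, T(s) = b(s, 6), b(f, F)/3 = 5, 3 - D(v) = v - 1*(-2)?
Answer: 249797/5 ≈ 49959.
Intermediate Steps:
D(v) = 1 - v (D(v) = 3 - (v - 1*(-2)) = 3 - (v + 2) = 3 - (2 + v) = 3 + (-2 - v) = 1 - v)
b(f, F) = 15 (b(f, F) = 3*5 = 15)
T(s) = 15
N(R) = ⅗ (N(R) = 1 - 2*⅕ = 1 - ⅖ = ⅗)
Z(x, o) = 77*o + 3*x/5 (Z(x, o) = 3*x/5 + 77*o = 77*o + 3*x/5)
T(240) + Z(-561, 653) = 15 + (77*653 + (⅗)*(-561)) = 15 + (50281 - 1683/5) = 15 + 249722/5 = 249797/5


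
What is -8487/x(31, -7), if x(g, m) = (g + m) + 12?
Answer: -943/4 ≈ -235.75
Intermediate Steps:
x(g, m) = 12 + g + m
-8487/x(31, -7) = -8487/(12 + 31 - 7) = -8487/36 = -8487*1/36 = -943/4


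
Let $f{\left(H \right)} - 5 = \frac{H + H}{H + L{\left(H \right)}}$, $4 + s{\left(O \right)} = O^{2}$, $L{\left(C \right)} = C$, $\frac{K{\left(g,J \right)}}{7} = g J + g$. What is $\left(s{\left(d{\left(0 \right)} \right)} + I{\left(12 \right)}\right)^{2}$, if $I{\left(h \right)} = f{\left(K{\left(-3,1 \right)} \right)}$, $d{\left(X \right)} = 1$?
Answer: $9$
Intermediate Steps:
$K{\left(g,J \right)} = 7 g + 7 J g$ ($K{\left(g,J \right)} = 7 \left(g J + g\right) = 7 \left(J g + g\right) = 7 \left(g + J g\right) = 7 g + 7 J g$)
$s{\left(O \right)} = -4 + O^{2}$
$f{\left(H \right)} = 6$ ($f{\left(H \right)} = 5 + \frac{H + H}{H + H} = 5 + \frac{2 H}{2 H} = 5 + 2 H \frac{1}{2 H} = 5 + 1 = 6$)
$I{\left(h \right)} = 6$
$\left(s{\left(d{\left(0 \right)} \right)} + I{\left(12 \right)}\right)^{2} = \left(\left(-4 + 1^{2}\right) + 6\right)^{2} = \left(\left(-4 + 1\right) + 6\right)^{2} = \left(-3 + 6\right)^{2} = 3^{2} = 9$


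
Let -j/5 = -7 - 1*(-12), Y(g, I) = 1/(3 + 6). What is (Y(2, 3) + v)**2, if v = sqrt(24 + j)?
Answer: -80/81 + 2*I/9 ≈ -0.98765 + 0.22222*I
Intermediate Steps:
Y(g, I) = 1/9
j = -25 (j = -5*(-7 - 1*(-12)) = -5*(-7 + 12) = -5*5 = -25)
v = I (v = sqrt(24 - 25) = sqrt(-1) = I ≈ 1.0*I)
(Y(2, 3) + v)**2 = (1/9 + I)**2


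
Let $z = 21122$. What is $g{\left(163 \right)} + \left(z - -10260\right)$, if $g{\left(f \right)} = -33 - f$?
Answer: $31186$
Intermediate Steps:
$g{\left(163 \right)} + \left(z - -10260\right) = \left(-33 - 163\right) + \left(21122 - -10260\right) = \left(-33 - 163\right) + \left(21122 + 10260\right) = -196 + 31382 = 31186$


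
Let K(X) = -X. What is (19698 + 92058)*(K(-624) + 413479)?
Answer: 46278494868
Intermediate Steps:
(19698 + 92058)*(K(-624) + 413479) = (19698 + 92058)*(-1*(-624) + 413479) = 111756*(624 + 413479) = 111756*414103 = 46278494868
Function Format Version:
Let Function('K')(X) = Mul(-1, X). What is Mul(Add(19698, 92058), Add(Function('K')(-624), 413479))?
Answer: 46278494868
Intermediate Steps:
Mul(Add(19698, 92058), Add(Function('K')(-624), 413479)) = Mul(Add(19698, 92058), Add(Mul(-1, -624), 413479)) = Mul(111756, Add(624, 413479)) = Mul(111756, 414103) = 46278494868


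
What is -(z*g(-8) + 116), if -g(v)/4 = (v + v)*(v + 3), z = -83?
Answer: -26676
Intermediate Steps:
g(v) = -8*v*(3 + v) (g(v) = -4*(v + v)*(v + 3) = -4*2*v*(3 + v) = -8*v*(3 + v))
-(z*g(-8) + 116) = -(-(-664)*(-8)*(3 - 8) + 116) = -(-(-664)*(-8)*(-5) + 116) = -(-83*(-320) + 116) = -(26560 + 116) = -1*26676 = -26676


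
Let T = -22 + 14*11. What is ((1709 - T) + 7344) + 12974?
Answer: 21895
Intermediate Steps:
T = 132 (T = -22 + 154 = 132)
((1709 - T) + 7344) + 12974 = ((1709 - 1*132) + 7344) + 12974 = ((1709 - 132) + 7344) + 12974 = (1577 + 7344) + 12974 = 8921 + 12974 = 21895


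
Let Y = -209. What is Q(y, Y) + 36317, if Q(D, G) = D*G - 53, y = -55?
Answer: 47759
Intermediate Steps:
Q(D, G) = -53 + D*G
Q(y, Y) + 36317 = (-53 - 55*(-209)) + 36317 = (-53 + 11495) + 36317 = 11442 + 36317 = 47759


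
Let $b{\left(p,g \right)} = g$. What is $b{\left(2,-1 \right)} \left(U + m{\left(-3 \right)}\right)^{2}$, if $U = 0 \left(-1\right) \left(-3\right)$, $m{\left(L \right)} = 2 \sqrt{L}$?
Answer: $12$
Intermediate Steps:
$U = 0$ ($U = 0 \left(-3\right) = 0$)
$b{\left(2,-1 \right)} \left(U + m{\left(-3 \right)}\right)^{2} = - \left(0 + 2 \sqrt{-3}\right)^{2} = - \left(0 + 2 i \sqrt{3}\right)^{2} = - \left(2 i \sqrt{3}\right)^{2} = \left(-1\right) \left(-12\right) = 12$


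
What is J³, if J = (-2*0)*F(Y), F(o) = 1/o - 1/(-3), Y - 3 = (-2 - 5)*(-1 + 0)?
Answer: 0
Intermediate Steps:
Y = 10 (Y = 3 + (-2 - 5)*(-1 + 0) = 3 - 7*(-1) = 3 + 7 = 10)
F(o) = ⅓ + 1/o (F(o) = 1/o - 1*(-⅓) = 1/o + ⅓ = ⅓ + 1/o)
J = 0 (J = (-2*0)*((⅓)*(3 + 10)/10) = 0*((⅓)*(⅒)*13) = 0*(13/30) = 0)
J³ = 0³ = 0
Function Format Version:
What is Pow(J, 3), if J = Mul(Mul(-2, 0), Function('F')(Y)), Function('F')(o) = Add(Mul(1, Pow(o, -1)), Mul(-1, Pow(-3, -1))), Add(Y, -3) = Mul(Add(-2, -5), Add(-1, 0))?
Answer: 0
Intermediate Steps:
Y = 10 (Y = Add(3, Mul(Add(-2, -5), Add(-1, 0))) = Add(3, Mul(-7, -1)) = Add(3, 7) = 10)
Function('F')(o) = Add(Rational(1, 3), Pow(o, -1)) (Function('F')(o) = Add(Pow(o, -1), Mul(-1, Rational(-1, 3))) = Add(Pow(o, -1), Rational(1, 3)) = Add(Rational(1, 3), Pow(o, -1)))
J = 0 (J = Mul(Mul(-2, 0), Mul(Rational(1, 3), Pow(10, -1), Add(3, 10))) = Mul(0, Mul(Rational(1, 3), Rational(1, 10), 13)) = Mul(0, Rational(13, 30)) = 0)
Pow(J, 3) = Pow(0, 3) = 0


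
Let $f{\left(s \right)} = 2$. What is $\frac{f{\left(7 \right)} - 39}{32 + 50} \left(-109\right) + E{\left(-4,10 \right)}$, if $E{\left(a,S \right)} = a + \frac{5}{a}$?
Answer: $\frac{7205}{164} \approx 43.933$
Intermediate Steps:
$\frac{f{\left(7 \right)} - 39}{32 + 50} \left(-109\right) + E{\left(-4,10 \right)} = \frac{2 - 39}{32 + 50} \left(-109\right) - \left(4 - \frac{5}{-4}\right) = - \frac{37}{82} \left(-109\right) + \left(-4 + 5 \left(- \frac{1}{4}\right)\right) = \left(-37\right) \frac{1}{82} \left(-109\right) - \frac{21}{4} = \left(- \frac{37}{82}\right) \left(-109\right) - \frac{21}{4} = \frac{4033}{82} - \frac{21}{4} = \frac{7205}{164}$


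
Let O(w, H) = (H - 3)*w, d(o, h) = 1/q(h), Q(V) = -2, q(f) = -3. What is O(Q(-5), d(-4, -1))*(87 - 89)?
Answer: -40/3 ≈ -13.333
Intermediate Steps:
d(o, h) = -1/3 (d(o, h) = 1/(-3) = -1/3)
O(w, H) = w*(-3 + H) (O(w, H) = (-3 + H)*w = w*(-3 + H))
O(Q(-5), d(-4, -1))*(87 - 89) = (-2*(-3 - 1/3))*(87 - 89) = -2*(-10/3)*(-2) = (20/3)*(-2) = -40/3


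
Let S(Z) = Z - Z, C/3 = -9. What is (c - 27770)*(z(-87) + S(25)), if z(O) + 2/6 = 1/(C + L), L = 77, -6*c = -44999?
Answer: 5716187/900 ≈ 6351.3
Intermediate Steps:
C = -27 (C = 3*(-9) = -27)
c = 44999/6 (c = -⅙*(-44999) = 44999/6 ≈ 7499.8)
S(Z) = 0
z(O) = -47/150 (z(O) = -⅓ + 1/(-27 + 77) = -⅓ + 1/50 = -47/150)
(c - 27770)*(z(-87) + S(25)) = (44999/6 - 27770)*(-47/150 + 0) = -121621/6*(-47/150) = 5716187/900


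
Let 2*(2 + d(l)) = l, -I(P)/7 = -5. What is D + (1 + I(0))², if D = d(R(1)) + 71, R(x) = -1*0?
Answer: 1365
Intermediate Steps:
I(P) = 35 (I(P) = -7*(-5) = 35)
R(x) = 0
d(l) = -2 + l/2
D = 69 (D = (-2 + (½)*0) + 71 = (-2 + 0) + 71 = -2 + 71 = 69)
D + (1 + I(0))² = 69 + (1 + 35)² = 69 + 36² = 69 + 1296 = 1365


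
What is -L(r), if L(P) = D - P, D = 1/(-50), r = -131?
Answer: -6549/50 ≈ -130.98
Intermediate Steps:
D = -1/50 ≈ -0.020000
L(P) = -1/50 - P
-L(r) = -(-1/50 - 1*(-131)) = -(-1/50 + 131) = -1*6549/50 = -6549/50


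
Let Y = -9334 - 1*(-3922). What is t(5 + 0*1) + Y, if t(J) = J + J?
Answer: -5402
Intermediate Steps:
t(J) = 2*J
Y = -5412 (Y = -9334 + 3922 = -5412)
t(5 + 0*1) + Y = 2*(5 + 0*1) - 5412 = 2*(5 + 0) - 5412 = 2*5 - 5412 = 10 - 5412 = -5402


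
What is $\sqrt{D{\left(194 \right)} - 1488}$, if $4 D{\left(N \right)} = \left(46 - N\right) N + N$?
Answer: $\frac{3 i \sqrt{3830}}{2} \approx 92.83 i$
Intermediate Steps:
$D{\left(N \right)} = \frac{N}{4} + \frac{N \left(46 - N\right)}{4}$ ($D{\left(N \right)} = \frac{\left(46 - N\right) N + N}{4} = \frac{N \left(46 - N\right) + N}{4} = \frac{N + N \left(46 - N\right)}{4} = \frac{N}{4} + \frac{N \left(46 - N\right)}{4}$)
$\sqrt{D{\left(194 \right)} - 1488} = \sqrt{\frac{1}{4} \cdot 194 \left(47 - 194\right) - 1488} = \sqrt{\frac{1}{4} \cdot 194 \left(-147\right) - 1488} = \sqrt{- \frac{14259}{2} - 1488} = \sqrt{- \frac{17235}{2}} = \frac{3 i \sqrt{3830}}{2}$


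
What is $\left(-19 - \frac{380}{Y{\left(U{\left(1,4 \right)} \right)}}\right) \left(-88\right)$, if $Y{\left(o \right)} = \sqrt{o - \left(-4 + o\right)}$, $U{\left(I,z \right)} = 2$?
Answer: $18392$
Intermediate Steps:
$Y{\left(o \right)} = 2$ ($Y{\left(o \right)} = \sqrt{4} = 2$)
$\left(-19 - \frac{380}{Y{\left(U{\left(1,4 \right)} \right)}}\right) \left(-88\right) = \left(-19 - \frac{380}{2}\right) \left(-88\right) = \left(-19 - 190\right) \left(-88\right) = \left(-209\right) \left(-88\right) = 18392$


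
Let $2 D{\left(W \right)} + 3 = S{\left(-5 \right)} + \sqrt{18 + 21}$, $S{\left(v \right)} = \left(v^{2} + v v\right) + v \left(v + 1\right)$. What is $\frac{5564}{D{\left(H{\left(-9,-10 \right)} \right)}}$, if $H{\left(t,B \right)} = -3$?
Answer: $\frac{372788}{2225} - \frac{5564 \sqrt{39}}{2225} \approx 151.93$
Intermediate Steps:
$S{\left(v \right)} = 2 v^{2} + v \left(1 + v\right)$ ($S{\left(v \right)} = \left(v^{2} + v^{2}\right) + v \left(1 + v\right) = 2 v^{2} + v \left(1 + v\right)$)
$D{\left(W \right)} = \frac{67}{2} + \frac{\sqrt{39}}{2}$ ($D{\left(W \right)} = - \frac{3}{2} + \frac{- 5 \left(1 + 3 \left(-5\right)\right) + \sqrt{18 + 21}}{2} = - \frac{3}{2} + \frac{- 5 \left(1 - 15\right) + \sqrt{39}}{2} = - \frac{3}{2} + \frac{\left(-5\right) \left(-14\right) + \sqrt{39}}{2} = - \frac{3}{2} + \frac{70 + \sqrt{39}}{2} = - \frac{3}{2} + \left(35 + \frac{\sqrt{39}}{2}\right) = \frac{67}{2} + \frac{\sqrt{39}}{2}$)
$\frac{5564}{D{\left(H{\left(-9,-10 \right)} \right)}} = \frac{5564}{\frac{67}{2} + \frac{\sqrt{39}}{2}}$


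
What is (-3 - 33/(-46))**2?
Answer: 11025/2116 ≈ 5.2103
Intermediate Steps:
(-3 - 33/(-46))**2 = (-3 - 33*(-1/46))**2 = (-3 + 33/46)**2 = (-105/46)**2 = 11025/2116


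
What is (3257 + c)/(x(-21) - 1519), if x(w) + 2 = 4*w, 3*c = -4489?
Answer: -5282/4815 ≈ -1.0970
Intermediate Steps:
c = -4489/3 (c = (⅓)*(-4489) = -4489/3 ≈ -1496.3)
x(w) = -2 + 4*w
(3257 + c)/(x(-21) - 1519) = (3257 - 4489/3)/((-2 + 4*(-21)) - 1519) = 5282/(3*((-2 - 84) - 1519)) = 5282/(3*(-86 - 1519)) = (5282/3)/(-1605) = (5282/3)*(-1/1605) = -5282/4815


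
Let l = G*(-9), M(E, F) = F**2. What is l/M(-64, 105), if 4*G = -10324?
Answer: 2581/1225 ≈ 2.1069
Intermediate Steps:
G = -2581 (G = (1/4)*(-10324) = -2581)
l = 23229 (l = -2581*(-9) = 23229)
l/M(-64, 105) = 23229/(105**2) = 23229/11025 = 23229*(1/11025) = 2581/1225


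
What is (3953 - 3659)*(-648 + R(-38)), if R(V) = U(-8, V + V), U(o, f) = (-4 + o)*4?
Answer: -204624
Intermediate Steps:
U(o, f) = -16 + 4*o
R(V) = -48 (R(V) = -16 + 4*(-8) = -16 - 32 = -48)
(3953 - 3659)*(-648 + R(-38)) = (3953 - 3659)*(-648 - 48) = 294*(-696) = -204624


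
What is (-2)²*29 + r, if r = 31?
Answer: 147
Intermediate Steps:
(-2)²*29 + r = (-2)²*29 + 31 = 4*29 + 31 = 116 + 31 = 147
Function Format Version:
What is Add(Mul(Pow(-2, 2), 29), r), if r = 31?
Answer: 147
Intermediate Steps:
Add(Mul(Pow(-2, 2), 29), r) = Add(Mul(Pow(-2, 2), 29), 31) = Add(Mul(4, 29), 31) = Add(116, 31) = 147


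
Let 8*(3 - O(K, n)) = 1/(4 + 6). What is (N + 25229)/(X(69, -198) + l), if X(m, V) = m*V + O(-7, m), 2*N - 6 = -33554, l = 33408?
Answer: 676400/1579919 ≈ 0.42812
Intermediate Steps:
N = -16774 (N = 3 + (1/2)*(-33554) = 3 - 16777 = -16774)
O(K, n) = 239/80 (O(K, n) = 3 - 1/(8*(4 + 6)) = 3 - 1/8/10 = 3 - 1/8*1/10 = 3 - 1/80 = 239/80)
X(m, V) = 239/80 + V*m (X(m, V) = m*V + 239/80 = V*m + 239/80 = 239/80 + V*m)
(N + 25229)/(X(69, -198) + l) = (-16774 + 25229)/((239/80 - 198*69) + 33408) = 8455/((239/80 - 13662) + 33408) = 8455/(-1092721/80 + 33408) = 8455/(1579919/80) = 8455*(80/1579919) = 676400/1579919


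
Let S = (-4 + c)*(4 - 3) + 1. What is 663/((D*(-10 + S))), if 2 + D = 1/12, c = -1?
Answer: 3978/161 ≈ 24.708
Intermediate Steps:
D = -23/12 (D = -2 + 1/12 = -23/12 ≈ -1.9167)
S = -4 (S = (-4 - 1)*(4 - 3) + 1 = -5*1 + 1 = -5 + 1 = -4)
663/((D*(-10 + S))) = 663/((-23*(-10 - 4)/12)) = 663/((-23/12*(-14))) = 663/(161/6) = 663*(6/161) = 3978/161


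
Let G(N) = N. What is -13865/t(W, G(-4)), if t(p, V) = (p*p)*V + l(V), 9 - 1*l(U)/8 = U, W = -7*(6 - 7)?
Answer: 13865/92 ≈ 150.71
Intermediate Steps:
W = 7 (W = -7*(-1) = 7)
l(U) = 72 - 8*U
t(p, V) = 72 - 8*V + V*p² (t(p, V) = (p*p)*V + (72 - 8*V) = p²*V + (72 - 8*V) = V*p² + (72 - 8*V) = 72 - 8*V + V*p²)
-13865/t(W, G(-4)) = -13865/(72 - 8*(-4) - 4*7²) = -13865/(72 + 32 - 4*49) = -13865/(72 + 32 - 196) = -13865/(-92) = -13865*(-1/92) = 13865/92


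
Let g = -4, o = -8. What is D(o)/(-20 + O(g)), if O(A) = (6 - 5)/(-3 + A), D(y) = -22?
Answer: 154/141 ≈ 1.0922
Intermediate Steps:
O(A) = 1/(-3 + A)
D(o)/(-20 + O(g)) = -22/(-20 + 1/(-3 - 4)) = -22/(-20 + 1/(-7)) = -22/(-20 - ⅐) = -22/(-141/7) = -7/141*(-22) = 154/141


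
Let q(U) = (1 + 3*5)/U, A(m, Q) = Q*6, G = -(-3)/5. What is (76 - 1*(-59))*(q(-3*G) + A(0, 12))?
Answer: 8520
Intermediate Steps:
G = ⅗ (G = -(-3)/5 = -1*(-⅗) = ⅗ ≈ 0.60000)
A(m, Q) = 6*Q
q(U) = 16/U (q(U) = (1 + 15)/U = 16/U)
(76 - 1*(-59))*(q(-3*G) + A(0, 12)) = (76 - 1*(-59))*(16/((-3*⅗)) + 6*12) = (76 + 59)*(16/(-9/5) + 72) = 135*(16*(-5/9) + 72) = 135*(-80/9 + 72) = 135*(568/9) = 8520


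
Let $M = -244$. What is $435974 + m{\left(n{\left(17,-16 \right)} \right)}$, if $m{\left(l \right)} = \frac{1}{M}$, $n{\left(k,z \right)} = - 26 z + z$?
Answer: $\frac{106377655}{244} \approx 4.3597 \cdot 10^{5}$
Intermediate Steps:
$n{\left(k,z \right)} = - 25 z$
$m{\left(l \right)} = - \frac{1}{244}$ ($m{\left(l \right)} = \frac{1}{-244} = - \frac{1}{244}$)
$435974 + m{\left(n{\left(17,-16 \right)} \right)} = 435974 - \frac{1}{244} = \frac{106377655}{244}$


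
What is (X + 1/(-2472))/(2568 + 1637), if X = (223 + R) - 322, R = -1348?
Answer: -715397/2078952 ≈ -0.34411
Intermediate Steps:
X = -1447 (X = (223 - 1348) - 322 = -1125 - 322 = -1447)
(X + 1/(-2472))/(2568 + 1637) = (-1447 + 1/(-2472))/(2568 + 1637) = (-1447 - 1/2472)/4205 = -3576985/2472*1/4205 = -715397/2078952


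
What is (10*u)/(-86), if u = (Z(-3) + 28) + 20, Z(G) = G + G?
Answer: -210/43 ≈ -4.8837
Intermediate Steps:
Z(G) = 2*G
u = 42 (u = (2*(-3) + 28) + 20 = (-6 + 28) + 20 = 22 + 20 = 42)
(10*u)/(-86) = (10*42)/(-86) = 420*(-1/86) = -210/43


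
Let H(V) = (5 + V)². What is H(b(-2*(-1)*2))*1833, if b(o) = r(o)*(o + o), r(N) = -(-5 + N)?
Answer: 309777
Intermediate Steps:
r(N) = 5 - N
b(o) = 2*o*(5 - o) (b(o) = (5 - o)*(o + o) = (5 - o)*(2*o) = 2*o*(5 - o))
H(b(-2*(-1)*2))*1833 = (5 + 2*(-2*(-1)*2)*(5 - (-2*(-1))*2))²*1833 = (5 + 2*(2*2)*(5 - 2*2))²*1833 = (5 + 2*4*(5 - 1*4))²*1833 = (5 + 2*4*(5 - 4))²*1833 = (5 + 2*4*1)²*1833 = (5 + 8)²*1833 = 13²*1833 = 169*1833 = 309777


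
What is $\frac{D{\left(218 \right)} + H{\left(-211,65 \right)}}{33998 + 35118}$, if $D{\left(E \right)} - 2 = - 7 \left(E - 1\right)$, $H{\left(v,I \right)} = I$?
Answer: $- \frac{363}{17279} \approx -0.021008$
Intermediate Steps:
$D{\left(E \right)} = 9 - 7 E$ ($D{\left(E \right)} = 2 - 7 \left(E - 1\right) = 2 - 7 \left(-1 + E\right) = 2 - \left(-7 + 7 E\right) = 9 - 7 E$)
$\frac{D{\left(218 \right)} + H{\left(-211,65 \right)}}{33998 + 35118} = \frac{\left(9 - 1526\right) + 65}{33998 + 35118} = \frac{\left(9 - 1526\right) + 65}{69116} = \left(-1517 + 65\right) \frac{1}{69116} = \left(-1452\right) \frac{1}{69116} = - \frac{363}{17279}$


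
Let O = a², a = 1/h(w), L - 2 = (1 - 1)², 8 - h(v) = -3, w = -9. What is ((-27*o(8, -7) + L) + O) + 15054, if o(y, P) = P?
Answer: 1844646/121 ≈ 15245.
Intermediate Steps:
h(v) = 11 (h(v) = 8 - 1*(-3) = 8 + 3 = 11)
L = 2 (L = 2 + (1 - 1)² = 2 + 0² = 2 + 0 = 2)
a = 1/11 ≈ 0.090909
O = 1/121 (O = (1/11)² = 1/121 ≈ 0.0082645)
((-27*o(8, -7) + L) + O) + 15054 = ((-27*(-7) + 2) + 1/121) + 15054 = ((189 + 2) + 1/121) + 15054 = (191 + 1/121) + 15054 = 23112/121 + 15054 = 1844646/121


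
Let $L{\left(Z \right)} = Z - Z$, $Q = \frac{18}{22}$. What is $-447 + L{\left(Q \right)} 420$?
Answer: $-447$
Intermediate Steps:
$Q = \frac{9}{11}$ ($Q = 18 \cdot \frac{1}{22} = \frac{9}{11} \approx 0.81818$)
$L{\left(Z \right)} = 0$
$-447 + L{\left(Q \right)} 420 = -447 + 0 \cdot 420 = -447 + 0 = -447$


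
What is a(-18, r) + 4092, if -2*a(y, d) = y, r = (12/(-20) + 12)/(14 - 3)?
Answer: 4101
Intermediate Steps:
r = 57/55 (r = (12*(-1/20) + 12)/11 = (-⅗ + 12)*(1/11) = (57/5)*(1/11) = 57/55 ≈ 1.0364)
a(y, d) = -y/2
a(-18, r) + 4092 = -½*(-18) + 4092 = 9 + 4092 = 4101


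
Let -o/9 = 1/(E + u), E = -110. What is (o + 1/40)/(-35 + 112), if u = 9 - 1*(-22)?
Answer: 439/243320 ≈ 0.0018042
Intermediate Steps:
u = 31 (u = 9 + 22 = 31)
o = 9/79 (o = -9/(-110 + 31) = -9/(-79) = -9*(-1/79) = 9/79 ≈ 0.11392)
(o + 1/40)/(-35 + 112) = (9/79 + 1/40)/(-35 + 112) = (9/79 + 1/40)/77 = (439/3160)*(1/77) = 439/243320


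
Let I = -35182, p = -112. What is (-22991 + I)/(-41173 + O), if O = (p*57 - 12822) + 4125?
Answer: 58173/56254 ≈ 1.0341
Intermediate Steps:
O = -15081 (O = (-112*57 - 12822) + 4125 = (-6384 - 12822) + 4125 = -19206 + 4125 = -15081)
(-22991 + I)/(-41173 + O) = (-22991 - 35182)/(-41173 - 15081) = -58173/(-56254) = -58173*(-1/56254) = 58173/56254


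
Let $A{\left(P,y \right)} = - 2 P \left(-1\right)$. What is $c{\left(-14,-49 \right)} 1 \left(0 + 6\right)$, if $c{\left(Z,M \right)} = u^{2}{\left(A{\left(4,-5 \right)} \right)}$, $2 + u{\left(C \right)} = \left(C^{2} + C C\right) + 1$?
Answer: $96774$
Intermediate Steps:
$A{\left(P,y \right)} = 2 P$
$u{\left(C \right)} = -1 + 2 C^{2}$ ($u{\left(C \right)} = -2 + \left(\left(C^{2} + C C\right) + 1\right) = -2 + \left(\left(C^{2} + C^{2}\right) + 1\right) = -2 + \left(2 C^{2} + 1\right) = -2 + \left(1 + 2 C^{2}\right) = -1 + 2 C^{2}$)
$c{\left(Z,M \right)} = 16129$ ($c{\left(Z,M \right)} = \left(-1 + 2 \left(2 \cdot 4\right)^{2}\right)^{2} = \left(-1 + 2 \cdot 8^{2}\right)^{2} = \left(-1 + 2 \cdot 64\right)^{2} = \left(-1 + 128\right)^{2} = 127^{2} = 16129$)
$c{\left(-14,-49 \right)} 1 \left(0 + 6\right) = 16129 \cdot 1 \left(0 + 6\right) = 16129 \cdot 1 \cdot 6 = 16129 \cdot 6 = 96774$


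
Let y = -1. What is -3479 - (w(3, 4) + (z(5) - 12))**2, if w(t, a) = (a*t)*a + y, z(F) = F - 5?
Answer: -4704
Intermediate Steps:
z(F) = -5 + F
w(t, a) = -1 + t*a**2 (w(t, a) = (a*t)*a - 1 = t*a**2 - 1 = -1 + t*a**2)
-3479 - (w(3, 4) + (z(5) - 12))**2 = -3479 - ((-1 + 3*4**2) + ((-5 + 5) - 12))**2 = -3479 - ((-1 + 3*16) + (0 - 12))**2 = -3479 - ((-1 + 48) - 12)**2 = -3479 - (47 - 12)**2 = -3479 - 1*35**2 = -3479 - 1*1225 = -3479 - 1225 = -4704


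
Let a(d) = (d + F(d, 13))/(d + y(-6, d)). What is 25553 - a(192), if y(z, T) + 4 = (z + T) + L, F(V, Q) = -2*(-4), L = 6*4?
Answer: 5084947/199 ≈ 25553.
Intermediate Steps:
L = 24
F(V, Q) = 8
y(z, T) = 20 + T + z (y(z, T) = -4 + ((z + T) + 24) = -4 + ((T + z) + 24) = -4 + (24 + T + z) = 20 + T + z)
a(d) = (8 + d)/(14 + 2*d) (a(d) = (d + 8)/(d + (20 + d - 6)) = (8 + d)/(d + (14 + d)) = (8 + d)/(14 + 2*d))
25553 - a(192) = 25553 - (8 + 192)/(2*(7 + 192)) = 25553 - 200/(2*199) = 25553 - 1*100/199 = 25553 - 100/199 = 5084947/199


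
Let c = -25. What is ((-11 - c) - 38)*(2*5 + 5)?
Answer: -360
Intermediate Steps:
((-11 - c) - 38)*(2*5 + 5) = ((-11 - 1*(-25)) - 38)*(2*5 + 5) = ((-11 + 25) - 38)*(10 + 5) = (14 - 38)*15 = -24*15 = -360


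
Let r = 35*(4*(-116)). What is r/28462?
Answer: -1160/2033 ≈ -0.57059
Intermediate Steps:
r = -16240 (r = 35*(-464) = -16240)
r/28462 = -16240/28462 = -16240*1/28462 = -1160/2033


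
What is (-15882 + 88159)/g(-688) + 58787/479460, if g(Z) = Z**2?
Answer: 15620101037/56737378560 ≈ 0.27531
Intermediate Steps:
(-15882 + 88159)/g(-688) + 58787/479460 = (-15882 + 88159)/((-688)**2) + 58787/479460 = 72277/473344 + 58787*(1/479460) = 72277*(1/473344) + 58787/479460 = 72277/473344 + 58787/479460 = 15620101037/56737378560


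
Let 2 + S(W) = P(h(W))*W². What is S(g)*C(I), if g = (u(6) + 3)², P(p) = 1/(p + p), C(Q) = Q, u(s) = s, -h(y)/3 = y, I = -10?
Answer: 155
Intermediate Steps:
h(y) = -3*y
P(p) = 1/(2*p)
g = 81 (g = (6 + 3)² = 9² = 81)
S(W) = -2 - W/6 (S(W) = -2 + (1/(2*((-3*W))))*W² = -2 + ((-1/(3*W))/2)*W² = -2 + (-1/(6*W))*W² = -2 - W/6)
S(g)*C(I) = (-2 - ⅙*81)*(-10) = (-2 - 27/2)*(-10) = -31/2*(-10) = 155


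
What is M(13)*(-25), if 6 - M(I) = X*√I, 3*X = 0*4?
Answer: -150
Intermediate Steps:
X = 0 (X = (0*4)/3 = (⅓)*0 = 0)
M(I) = 6 (M(I) = 6 - 0*√I = 6 - 1*0 = 6 + 0 = 6)
M(13)*(-25) = 6*(-25) = -150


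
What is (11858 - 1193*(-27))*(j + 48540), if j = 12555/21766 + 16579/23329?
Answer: 1086223601170899161/507779014 ≈ 2.1392e+9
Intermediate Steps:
j = 653754109/507779014 (j = 12555*(1/21766) + 16579*(1/23329) = 12555/21766 + 16579/23329 = 653754109/507779014 ≈ 1.2875)
(11858 - 1193*(-27))*(j + 48540) = (11858 - 1193*(-27))*(653754109/507779014 + 48540) = (11858 + 32211)*(24648247093669/507779014) = 44069*(24648247093669/507779014) = 1086223601170899161/507779014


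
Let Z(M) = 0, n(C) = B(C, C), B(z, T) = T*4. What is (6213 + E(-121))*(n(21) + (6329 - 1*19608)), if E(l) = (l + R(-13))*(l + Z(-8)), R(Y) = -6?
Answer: -284748100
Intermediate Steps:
B(z, T) = 4*T
n(C) = 4*C
E(l) = l*(-6 + l) (E(l) = (l - 6)*(l + 0) = (-6 + l)*l = l*(-6 + l))
(6213 + E(-121))*(n(21) + (6329 - 1*19608)) = (6213 - 121*(-6 - 121))*(4*21 + (6329 - 1*19608)) = (6213 - 121*(-127))*(84 + (6329 - 19608)) = (6213 + 15367)*(84 - 13279) = 21580*(-13195) = -284748100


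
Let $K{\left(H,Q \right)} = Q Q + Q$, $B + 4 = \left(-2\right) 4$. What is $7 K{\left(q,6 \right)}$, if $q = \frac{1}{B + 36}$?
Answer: $294$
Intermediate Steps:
$B = -12$ ($B = -4 - 8 = -12$)
$q = \frac{1}{24}$ ($q = \frac{1}{-12 + 36} = \frac{1}{24} \approx 0.041667$)
$K{\left(H,Q \right)} = Q + Q^{2}$ ($K{\left(H,Q \right)} = Q^{2} + Q = Q + Q^{2}$)
$7 K{\left(q,6 \right)} = 7 \cdot 6 \left(1 + 6\right) = 7 \cdot 6 \cdot 7 = 7 \cdot 42 = 294$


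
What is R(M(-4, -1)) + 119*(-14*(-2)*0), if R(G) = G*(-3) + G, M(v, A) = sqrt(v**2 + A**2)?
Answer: -2*sqrt(17) ≈ -8.2462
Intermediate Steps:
M(v, A) = sqrt(A**2 + v**2)
R(G) = -2*G (R(G) = -3*G + G = -2*G)
R(M(-4, -1)) + 119*(-14*(-2)*0) = -2*sqrt((-1)**2 + (-4)**2) + 119*(-14*(-2)*0) = -2*sqrt(1 + 16) + 119*(28*0) = -2*sqrt(17) + 119*0 = -2*sqrt(17) + 0 = -2*sqrt(17)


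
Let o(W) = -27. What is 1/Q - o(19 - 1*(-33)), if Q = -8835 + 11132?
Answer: 62020/2297 ≈ 27.000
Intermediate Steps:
Q = 2297
1/Q - o(19 - 1*(-33)) = 1/2297 - 1*(-27) = 1/2297 + 27 = 62020/2297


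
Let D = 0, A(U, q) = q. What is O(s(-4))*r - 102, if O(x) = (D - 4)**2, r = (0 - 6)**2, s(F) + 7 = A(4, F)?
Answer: 474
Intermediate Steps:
s(F) = -7 + F
r = 36 (r = (-6)**2 = 36)
O(x) = 16 (O(x) = (0 - 4)**2 = (-4)**2 = 16)
O(s(-4))*r - 102 = 16*36 - 102 = 576 - 102 = 474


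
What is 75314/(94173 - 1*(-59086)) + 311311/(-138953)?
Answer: -37246106307/21295797827 ≈ -1.7490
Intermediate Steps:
75314/(94173 - 1*(-59086)) + 311311/(-138953) = 75314/(94173 + 59086) + 311311*(-1/138953) = 75314/153259 - 311311/138953 = -37246106307/21295797827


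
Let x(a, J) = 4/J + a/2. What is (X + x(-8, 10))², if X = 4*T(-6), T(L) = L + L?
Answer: 66564/25 ≈ 2662.6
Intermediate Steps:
x(a, J) = a/2 + 4/J (x(a, J) = 4/J + a*(½) = 4/J + a/2 = a/2 + 4/J)
T(L) = 2*L
X = -48 (X = 4*(2*(-6)) = 4*(-12) = -48)
(X + x(-8, 10))² = (-48 + ((½)*(-8) + 4/10))² = (-48 + (-4 + 4*(⅒)))² = (-48 + (-4 + ⅖))² = (-48 - 18/5)² = (-258/5)² = 66564/25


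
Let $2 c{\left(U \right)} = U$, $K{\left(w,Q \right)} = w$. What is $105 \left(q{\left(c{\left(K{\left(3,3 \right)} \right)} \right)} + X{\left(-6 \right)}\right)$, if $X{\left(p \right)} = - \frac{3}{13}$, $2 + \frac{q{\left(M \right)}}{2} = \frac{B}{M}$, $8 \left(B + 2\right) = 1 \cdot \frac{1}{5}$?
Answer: $- \frac{18739}{26} \approx -720.73$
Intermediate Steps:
$B = - \frac{79}{40}$ ($B = -2 + \frac{1 \cdot \frac{1}{5}}{8} = -2 + \frac{1}{8} \cdot \frac{1}{5} = -2 + \frac{1}{40} = - \frac{79}{40} \approx -1.975$)
$c{\left(U \right)} = \frac{U}{2}$
$q{\left(M \right)} = -4 - \frac{79}{20 M}$ ($q{\left(M \right)} = -4 + 2 \left(- \frac{79}{40 M}\right) = -4 - \frac{79}{20 M}$)
$X{\left(p \right)} = - \frac{3}{13}$ ($X{\left(p \right)} = \left(-3\right) \frac{1}{13} = - \frac{3}{13}$)
$105 \left(q{\left(c{\left(K{\left(3,3 \right)} \right)} \right)} + X{\left(-6 \right)}\right) = 105 \left(\left(-4 - \frac{79}{20 \cdot \frac{1}{2} \cdot 3}\right) - \frac{3}{13}\right) = 105 \left(\left(-4 - \frac{79}{20 \cdot \frac{3}{2}}\right) - \frac{3}{13}\right) = 105 \left(\left(-4 - \frac{79}{30}\right) - \frac{3}{13}\right) = 105 \left(- \frac{199}{30} - \frac{3}{13}\right) = 105 \left(- \frac{2677}{390}\right) = - \frac{18739}{26}$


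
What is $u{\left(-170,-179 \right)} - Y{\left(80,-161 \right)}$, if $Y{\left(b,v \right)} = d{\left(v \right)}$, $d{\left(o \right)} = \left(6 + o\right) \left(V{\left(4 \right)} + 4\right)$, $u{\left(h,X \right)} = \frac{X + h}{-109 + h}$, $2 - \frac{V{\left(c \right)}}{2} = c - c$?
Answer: $\frac{346309}{279} \approx 1241.3$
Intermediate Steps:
$V{\left(c \right)} = 4$ ($V{\left(c \right)} = 4 - 2 \left(c - c\right) = 4 - 0 = 4 + 0 = 4$)
$u{\left(h,X \right)} = \frac{X + h}{-109 + h}$
$d{\left(o \right)} = 48 + 8 o$ ($d{\left(o \right)} = \left(6 + o\right) \left(4 + 4\right) = \left(6 + o\right) 8 = 48 + 8 o$)
$Y{\left(b,v \right)} = 48 + 8 v$
$u{\left(-170,-179 \right)} - Y{\left(80,-161 \right)} = \frac{-179 - 170}{-109 - 170} - \left(48 + 8 \left(-161\right)\right) = \frac{1}{-279} \left(-349\right) - \left(48 - 1288\right) = \left(- \frac{1}{279}\right) \left(-349\right) - -1240 = \frac{349}{279} + 1240 = \frac{346309}{279}$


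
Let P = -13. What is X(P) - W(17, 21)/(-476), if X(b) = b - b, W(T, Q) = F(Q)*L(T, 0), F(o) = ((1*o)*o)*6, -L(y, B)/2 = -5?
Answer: 945/17 ≈ 55.588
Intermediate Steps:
L(y, B) = 10 (L(y, B) = -2*(-5) = 10)
F(o) = 6*o² (F(o) = (o*o)*6 = o²*6 = 6*o²)
W(T, Q) = 60*Q² (W(T, Q) = (6*Q²)*10 = 60*Q²)
X(b) = 0
X(P) - W(17, 21)/(-476) = 0 - 60*21²/(-476) = 0 - 60*441*(-1)/476 = 0 - 26460*(-1)/476 = 0 - 1*(-945/17) = 0 + 945/17 = 945/17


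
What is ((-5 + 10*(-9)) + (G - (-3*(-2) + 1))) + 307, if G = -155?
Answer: 50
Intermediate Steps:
((-5 + 10*(-9)) + (G - (-3*(-2) + 1))) + 307 = ((-5 + 10*(-9)) + (-155 - (-3*(-2) + 1))) + 307 = ((-5 - 90) + (-155 - (6 + 1))) + 307 = (-95 + (-155 - 1*7)) + 307 = (-95 + (-155 - 7)) + 307 = (-95 - 162) + 307 = -257 + 307 = 50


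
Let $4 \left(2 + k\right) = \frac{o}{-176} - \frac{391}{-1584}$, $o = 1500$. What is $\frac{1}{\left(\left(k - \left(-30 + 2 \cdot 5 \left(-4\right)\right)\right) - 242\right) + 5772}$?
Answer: $\frac{6336}{35455819} \approx 0.0001787$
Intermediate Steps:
$k = - \frac{25781}{6336}$ ($k = -2 + \frac{\frac{1500}{-176} - \frac{391}{-1584}}{4} = -2 + \frac{1500 \left(- \frac{1}{176}\right) - - \frac{391}{1584}}{4} = -2 + \frac{- \frac{375}{44} + \frac{391}{1584}}{4} = -2 + \frac{1}{4} \left(- \frac{13109}{1584}\right) = -2 - \frac{13109}{6336} = - \frac{25781}{6336} \approx -4.069$)
$\frac{1}{\left(\left(k - \left(-30 + 2 \cdot 5 \left(-4\right)\right)\right) - 242\right) + 5772} = \frac{1}{\left(\left(- \frac{25781}{6336} - \left(-30 + 2 \cdot 5 \left(-4\right)\right)\right) - 242\right) + 5772} = \frac{1}{\left(\left(- \frac{25781}{6336} + \left(\left(-2\right) \left(-20\right) + 30\right)\right) - 242\right) + 5772} = \frac{1}{\left(\left(- \frac{25781}{6336} + \left(40 + 30\right)\right) - 242\right) + 5772} = \frac{1}{\left(\left(- \frac{25781}{6336} + 70\right) - 242\right) + 5772} = \frac{1}{\left(\frac{417739}{6336} - 242\right) + 5772} = \frac{1}{- \frac{1115573}{6336} + 5772} = \frac{1}{\frac{35455819}{6336}} = \frac{6336}{35455819}$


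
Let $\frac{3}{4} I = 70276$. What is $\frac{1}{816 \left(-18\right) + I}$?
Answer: $\frac{3}{237040} \approx 1.2656 \cdot 10^{-5}$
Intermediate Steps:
$I = \frac{281104}{3}$ ($I = \frac{4}{3} \cdot 70276 = \frac{281104}{3} \approx 93701.0$)
$\frac{1}{816 \left(-18\right) + I} = \frac{1}{816 \left(-18\right) + \frac{281104}{3}} = \frac{1}{-14688 + \frac{281104}{3}} = \frac{1}{\frac{237040}{3}} = \frac{3}{237040}$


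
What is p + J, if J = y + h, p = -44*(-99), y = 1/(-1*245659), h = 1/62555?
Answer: 66939517916324/15367198745 ≈ 4356.0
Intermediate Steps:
h = 1/62555 ≈ 1.5986e-5
y = -1/245659 (y = 1/(-245659) = -1/245659 ≈ -4.0707e-6)
p = 4356
J = 183104/15367198745 (J = -1/245659 + 1/62555 = 183104/15367198745 ≈ 1.1915e-5)
p + J = 4356 + 183104/15367198745 = 66939517916324/15367198745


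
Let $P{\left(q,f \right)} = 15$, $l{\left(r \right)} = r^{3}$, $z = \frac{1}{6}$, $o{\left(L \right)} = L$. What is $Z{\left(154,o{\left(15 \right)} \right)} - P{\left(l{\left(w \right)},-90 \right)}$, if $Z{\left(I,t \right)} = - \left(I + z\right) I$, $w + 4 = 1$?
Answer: $- \frac{71270}{3} \approx -23757.0$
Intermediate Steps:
$w = -3$ ($w = -4 + 1 = -3$)
$z = \frac{1}{6} \approx 0.16667$
$Z{\left(I,t \right)} = - I \left(\frac{1}{6} + I\right)$ ($Z{\left(I,t \right)} = - \left(I + \frac{1}{6}\right) I = - \left(\frac{1}{6} + I\right) I = - I \left(\frac{1}{6} + I\right)$)
$Z{\left(154,o{\left(15 \right)} \right)} - P{\left(l{\left(w \right)},-90 \right)} = \left(-1\right) 154 \left(\frac{1}{6} + 154\right) - 15 = \left(-1\right) 154 \cdot \frac{925}{6} - 15 = - \frac{71225}{3} - 15 = - \frac{71270}{3}$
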